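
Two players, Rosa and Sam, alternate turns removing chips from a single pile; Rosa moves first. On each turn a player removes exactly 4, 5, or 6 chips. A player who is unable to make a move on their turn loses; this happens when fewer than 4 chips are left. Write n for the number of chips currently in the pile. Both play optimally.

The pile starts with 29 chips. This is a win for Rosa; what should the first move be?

Build the W/L table. Terminal = L. A non-terminal position is W if it has a move to some L; otherwise it is L.
n=0: no move → L
n=1: no move → L
n=2: no move → L
n=3: no move → L
n=4: can move to 0, which is L ⇒ W
n=5: can move to 1, which is L ⇒ W
n=6: can move to 2, which is L ⇒ W
n=7: can move to 3, which is L ⇒ W
n=8: can move to 3, which is L ⇒ W
n=9: can move to 3, which is L ⇒ W
n=10: moves to 6(W), 5(W), 4(W); every one is W ⇒ L
n=11: moves to 7(W), 6(W), 5(W); every one is W ⇒ L
n=12: moves to 8(W), 7(W), 6(W); every one is W ⇒ L
n=13: moves to 9(W), 8(W), 7(W); every one is W ⇒ L
n=14: can move to 10, which is L ⇒ W
n=15: can move to 11, which is L ⇒ W
n=16: can move to 12, which is L ⇒ W
n=17: can move to 13, which is L ⇒ W
n=18: can move to 13, which is L ⇒ W
n=19: can move to 13, which is L ⇒ W
n=20: moves to 16(W), 15(W), 14(W); every one is W ⇒ L
n=21: moves to 17(W), 16(W), 15(W); every one is W ⇒ L
n=22: moves to 18(W), 17(W), 16(W); every one is W ⇒ L
n=23: moves to 19(W), 18(W), 17(W); every one is W ⇒ L
n=24: can move to 20, which is L ⇒ W
n=25: can move to 21, which is L ⇒ W
n=26: can move to 22, which is L ⇒ W
n=27: can move to 23, which is L ⇒ W
n=28: can move to 23, which is L ⇒ W
n=29: can move to 23, which is L ⇒ W
From 29, the L positions reachable in one move are: 23.

Remove 6, leaving 23.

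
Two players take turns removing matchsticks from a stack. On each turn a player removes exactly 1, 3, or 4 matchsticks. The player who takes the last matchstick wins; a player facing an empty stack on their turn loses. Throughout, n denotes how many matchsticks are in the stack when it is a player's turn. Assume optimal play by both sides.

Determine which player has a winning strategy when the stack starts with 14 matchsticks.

Compute win/loss labels from the base case upward. A position with no move is L. Any other position is W if it can reach an L in one move, else L.
n=0: no move → L
n=1: W (go to 0, an L position)
n=2: L (sole option 1(W) is W)
n=3: W (go to 2, an L position)
n=4: W (go to 0, an L position)
n=5: W (go to 2, an L position)
n=6: W (go to 2, an L position)
n=7: L (options 6(W), 4(W), 3(W) are all W)
n=8: W (go to 7, an L position)
n=9: L (options 8(W), 6(W), 5(W) are all W)
n=10: W (go to 9, an L position)
n=11: W (go to 7, an L position)
n=12: W (go to 9, an L position)
n=13: W (go to 9, an L position)
n=14: L (options 13(W), 11(W), 10(W) are all W)
Every move from 14 reaches a W position, so the mover loses.

The second player wins.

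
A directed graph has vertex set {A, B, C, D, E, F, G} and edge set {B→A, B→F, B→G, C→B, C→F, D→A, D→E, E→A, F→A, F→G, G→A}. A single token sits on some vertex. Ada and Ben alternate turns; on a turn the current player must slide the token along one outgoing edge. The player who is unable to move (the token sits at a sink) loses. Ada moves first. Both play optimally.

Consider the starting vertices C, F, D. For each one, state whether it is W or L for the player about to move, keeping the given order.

C: L, F: W, D: W

Classify positions by backward induction: terminal positions (no move available) are L. From any other position, the mover wins iff some move reaches an L.
Every edge goes from a vertex to one that appears earlier in the order A, G, E, F, B, C, D, so processing vertices in that order labels each vertex after all of its successors.
A: no outgoing edge → L
G: W (go to A, an L position)
E: W (go to A, an L position)
F: W (go to A, an L position)
B: W (go to A, an L position)
C: L (options B(W), F(W) are all W)
D: W (go to A, an L position)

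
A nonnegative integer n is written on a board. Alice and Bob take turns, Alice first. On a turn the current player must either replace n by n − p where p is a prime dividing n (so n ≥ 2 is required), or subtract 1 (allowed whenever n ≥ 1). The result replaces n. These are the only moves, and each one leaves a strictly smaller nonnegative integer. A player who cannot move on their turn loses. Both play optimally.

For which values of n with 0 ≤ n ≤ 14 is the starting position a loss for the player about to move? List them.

0, 4, 8, 12

Label each position W (a win for the player to move) or L (a loss). A position with no legal move is L; any other position is W exactly when some move reaches an L, and L when every move reaches a W.
n=0: no move → L
n=1: can move to 0, which is L ⇒ W
n=2: can move to 0, which is L ⇒ W
n=3: can move to 0, which is L ⇒ W
n=4: moves to 2(W), 3(W); every one is W ⇒ L
n=5: can move to 0, which is L ⇒ W
n=6: can move to 4, which is L ⇒ W
n=7: can move to 0, which is L ⇒ W
n=8: moves to 6(W), 7(W); every one is W ⇒ L
n=9: can move to 8, which is L ⇒ W
n=10: can move to 8, which is L ⇒ W
n=11: can move to 0, which is L ⇒ W
n=12: moves to 9(W), 10(W), 11(W); every one is W ⇒ L
n=13: can move to 0, which is L ⇒ W
n=14: can move to 12, which is L ⇒ W
Reading off the rows marked L gives the requested list; there are 4 such values of n.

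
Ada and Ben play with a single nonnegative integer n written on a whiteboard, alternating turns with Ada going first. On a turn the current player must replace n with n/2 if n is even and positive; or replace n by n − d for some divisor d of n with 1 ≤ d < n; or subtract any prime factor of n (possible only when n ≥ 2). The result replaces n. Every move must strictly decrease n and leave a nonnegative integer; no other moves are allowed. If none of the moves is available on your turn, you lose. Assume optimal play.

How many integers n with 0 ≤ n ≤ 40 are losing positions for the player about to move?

10

Use the standard recursion: the mover loses at a terminal position; elsewhere, the mover wins exactly when some move hands the opponent an L position.
n=0: no move → L
n=1: no move → L
n=2: →0(L), so W
n=3: →0(L), so W
n=4: →2(W), 3(W) — all W, so L
n=5: →0(L), so W
n=6: →4(L), so W
n=7: →0(L), so W
n=8: →4(L), so W
n=9: →6(W), 8(W) — all W, so L
n=10: →9(L), so W
n=11: →0(L), so W
n=12: →9(L), so W
n=13: →0(L), so W
n=14: →7(W), 12(W), 13(W) — all W, so L
n=15: →14(L), so W
n=16: →14(L), so W
n=17: →0(L), so W
n=18: →9(L), so W
n=19: →0(L), so W
n=20: →10(W), 15(W), 16(W), 18(W), 19(W) — all W, so L
n=21: →14(L), so W
n=22: →20(L), so W
n=23: →0(L), so W
n=24: →20(L), so W
n=25: →20(L), so W
n=26: →13(W), 24(W), 25(W) — all W, so L
n=27: →26(L), so W
n=28: →14(L), so W
n=29: →0(L), so W
n=30: →20(L), so W
n=31: →0(L), so W
n=32: →16(W), 24(W), 28(W), 30(W), 31(W) — all W, so L
n=33: →32(L), so W
n=34: →32(L), so W
n=35: →28(W), 30(W), 34(W) — all W, so L
n=36: →32(L), so W
n=37: →0(L), so W
n=38: →19(W), 36(W), 37(W) — all W, so L
n=39: →26(L), so W
n=40: →20(L), so W
L entries with 0 ≤ n ≤ 40: n = 0, 1, 4, 9, 14, 20, 26, 32, 35, 38; that makes 10.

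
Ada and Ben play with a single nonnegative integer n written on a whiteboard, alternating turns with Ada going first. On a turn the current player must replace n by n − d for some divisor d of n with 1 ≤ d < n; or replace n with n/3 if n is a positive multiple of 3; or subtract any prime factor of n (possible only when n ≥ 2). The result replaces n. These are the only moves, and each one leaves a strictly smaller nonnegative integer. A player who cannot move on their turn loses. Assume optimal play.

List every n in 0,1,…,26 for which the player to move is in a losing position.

Positions with no move are L. A position that does have a move is losing for the player to move precisely when every available move leads to a winning position for the opponent. Fill in the labels:
n=0: no move → L
n=1: no move → L
n=2: →0(L), so W
n=3: →0(L), so W
n=4: →2(W), 3(W) — all W, so L
n=5: →0(L), so W
n=6: →4(L), so W
n=7: →0(L), so W
n=8: →4(L), so W
n=9: →3(W), 6(W), 8(W) — all W, so L
n=10: →9(L), so W
n=11: →0(L), so W
n=12: →4(L), so W
n=13: →0(L), so W
n=14: →7(W), 12(W), 13(W) — all W, so L
n=15: →14(L), so W
n=16: →14(L), so W
n=17: →0(L), so W
n=18: →9(L), so W
n=19: →0(L), so W
n=20: →10(W), 15(W), 16(W), 18(W), 19(W) — all W, so L
n=21: →14(L), so W
n=22: →20(L), so W
n=23: →0(L), so W
n=24: →20(L), so W
n=25: →20(L), so W
n=26: →13(W), 24(W), 25(W) — all W, so L
Reading off the rows marked L gives the requested list; there are 7 such values of n.

0, 1, 4, 9, 14, 20, 26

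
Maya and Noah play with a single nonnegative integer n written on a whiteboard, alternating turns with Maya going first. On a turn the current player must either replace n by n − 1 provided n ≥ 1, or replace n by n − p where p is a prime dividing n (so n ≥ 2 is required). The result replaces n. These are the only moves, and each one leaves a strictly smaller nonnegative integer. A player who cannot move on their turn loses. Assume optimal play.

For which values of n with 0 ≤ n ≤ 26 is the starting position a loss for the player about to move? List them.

0, 4, 8, 12, 16, 20, 24

Compute win/loss labels from the base case upward. A position with no move is L. Any other position is W if it can reach an L in one move, else L.
n=0: no move → L
n=1: can move to 0, which is L ⇒ W
n=2: can move to 0, which is L ⇒ W
n=3: can move to 0, which is L ⇒ W
n=4: moves to 2(W), 3(W); every one is W ⇒ L
n=5: can move to 0, which is L ⇒ W
n=6: can move to 4, which is L ⇒ W
n=7: can move to 0, which is L ⇒ W
n=8: moves to 6(W), 7(W); every one is W ⇒ L
n=9: can move to 8, which is L ⇒ W
n=10: can move to 8, which is L ⇒ W
n=11: can move to 0, which is L ⇒ W
n=12: moves to 9(W), 10(W), 11(W); every one is W ⇒ L
n=13: can move to 0, which is L ⇒ W
n=14: can move to 12, which is L ⇒ W
n=15: can move to 12, which is L ⇒ W
n=16: moves to 14(W), 15(W); every one is W ⇒ L
n=17: can move to 0, which is L ⇒ W
n=18: can move to 16, which is L ⇒ W
n=19: can move to 0, which is L ⇒ W
n=20: moves to 15(W), 18(W), 19(W); every one is W ⇒ L
n=21: can move to 20, which is L ⇒ W
n=22: can move to 20, which is L ⇒ W
n=23: can move to 0, which is L ⇒ W
n=24: moves to 21(W), 22(W), 23(W); every one is W ⇒ L
n=25: can move to 20, which is L ⇒ W
n=26: can move to 24, which is L ⇒ W
The losing starting values of n are exactly the entries labelled L in this table (7 of them).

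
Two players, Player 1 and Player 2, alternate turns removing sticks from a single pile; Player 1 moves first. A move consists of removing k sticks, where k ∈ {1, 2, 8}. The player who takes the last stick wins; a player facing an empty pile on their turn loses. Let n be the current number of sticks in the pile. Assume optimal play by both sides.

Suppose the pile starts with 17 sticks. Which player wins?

Player 1 wins.

Label each position W (a win for the player to move) or L (a loss). A position with no legal move is L; any other position is W exactly when some move reaches an L, and L when every move reaches a W.
n=0: no move → L
n=1: can move to 0, which is L ⇒ W
n=2: can move to 0, which is L ⇒ W
n=3: moves to 2(W), 1(W); every one is W ⇒ L
n=4: can move to 3, which is L ⇒ W
n=5: can move to 3, which is L ⇒ W
n=6: moves to 5(W), 4(W); every one is W ⇒ L
n=7: can move to 6, which is L ⇒ W
n=8: can move to 6, which is L ⇒ W
n=9: moves to 8(W), 7(W), 1(W); every one is W ⇒ L
n=10: can move to 9, which is L ⇒ W
n=11: can move to 9, which is L ⇒ W
n=12: moves to 11(W), 10(W), 4(W); every one is W ⇒ L
n=13: can move to 12, which is L ⇒ W
n=14: can move to 12, which is L ⇒ W
n=15: moves to 14(W), 13(W), 7(W); every one is W ⇒ L
n=16: can move to 15, which is L ⇒ W
n=17: can move to 15, which is L ⇒ W
The starting position 17 is W: Player 1 should remove 2, leaving 15, handing over an L position.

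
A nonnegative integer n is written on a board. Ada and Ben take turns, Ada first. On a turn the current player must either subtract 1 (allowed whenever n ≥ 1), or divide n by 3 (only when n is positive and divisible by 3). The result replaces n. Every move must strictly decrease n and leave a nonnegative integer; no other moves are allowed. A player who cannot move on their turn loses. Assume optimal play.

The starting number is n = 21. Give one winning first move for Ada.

Move to 7.

Compute win/loss labels from the base case upward. A position with no move is L. Any other position is W if it can reach an L in one move, else L.
n=0: no move → L
n=1: W (go to 0, an L position)
n=2: L (sole option 1(W) is W)
n=3: W (go to 2, an L position)
n=4: L (sole option 3(W) is W)
n=5: W (go to 4, an L position)
n=6: W (go to 2, an L position)
n=7: L (sole option 6(W) is W)
n=8: W (go to 7, an L position)
n=9: L (options 3(W), 8(W) are all W)
n=10: W (go to 9, an L position)
n=11: L (sole option 10(W) is W)
n=12: W (go to 4, an L position)
n=13: L (sole option 12(W) is W)
n=14: W (go to 13, an L position)
n=15: L (options 5(W), 14(W) are all W)
n=16: W (go to 15, an L position)
n=17: L (sole option 16(W) is W)
n=18: W (go to 17, an L position)
n=19: L (sole option 18(W) is W)
n=20: W (go to 19, an L position)
n=21: W (go to 7, an L position)
From 21, the L positions reachable in one move are: 7.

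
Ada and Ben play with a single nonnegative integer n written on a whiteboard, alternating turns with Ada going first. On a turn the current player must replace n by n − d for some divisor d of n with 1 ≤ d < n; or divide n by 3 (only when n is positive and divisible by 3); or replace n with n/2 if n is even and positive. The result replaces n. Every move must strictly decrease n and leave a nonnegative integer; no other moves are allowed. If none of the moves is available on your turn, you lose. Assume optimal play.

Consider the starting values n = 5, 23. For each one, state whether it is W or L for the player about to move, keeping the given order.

Classify positions by backward induction: terminal positions (no move available) are L. From any other position, the mover wins iff some move reaches an L.
n=0: no move → L
n=1: no move → L
n=2: W (go to 1, an L position)
n=3: W (go to 1, an L position)
n=4: L (options 2(W), 3(W) are all W)
n=5: W (go to 4, an L position)
n=6: W (go to 4, an L position)
n=7: L (sole option 6(W) is W)
n=8: W (go to 4, an L position)
n=9: L (options 3(W), 6(W), 8(W) are all W)
n=10: W (go to 9, an L position)
n=11: L (sole option 10(W) is W)
n=12: W (go to 4, an L position)
n=13: L (sole option 12(W) is W)
n=14: W (go to 7, an L position)
n=15: L (options 5(W), 10(W), 12(W), 14(W) are all W)
n=16: W (go to 15, an L position)
n=17: L (sole option 16(W) is W)
n=18: W (go to 9, an L position)
n=19: L (sole option 18(W) is W)
n=20: W (go to 15, an L position)
n=21: W (go to 7, an L position)
n=22: W (go to 11, an L position)
n=23: L (sole option 22(W) is W)

5: W, 23: L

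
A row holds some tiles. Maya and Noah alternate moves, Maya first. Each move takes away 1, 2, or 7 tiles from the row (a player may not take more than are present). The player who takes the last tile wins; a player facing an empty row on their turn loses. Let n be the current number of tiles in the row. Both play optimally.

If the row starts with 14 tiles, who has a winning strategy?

Label each position W (a win for the player to move) or L (a loss). A position with no legal move is L; any other position is W exactly when some move reaches an L, and L when every move reaches a W.
n=0: no move → L
n=1: W (go to 0, an L position)
n=2: W (go to 0, an L position)
n=3: L (options 2(W), 1(W) are all W)
n=4: W (go to 3, an L position)
n=5: W (go to 3, an L position)
n=6: L (options 5(W), 4(W) are all W)
n=7: W (go to 6, an L position)
n=8: W (go to 6, an L position)
n=9: L (options 8(W), 7(W), 2(W) are all W)
n=10: W (go to 9, an L position)
n=11: W (go to 9, an L position)
n=12: L (options 11(W), 10(W), 5(W) are all W)
n=13: W (go to 12, an L position)
n=14: W (go to 12, an L position)
The starting position 14 is W: Maya should remove 2, leaving 12, handing over an L position.

Maya wins.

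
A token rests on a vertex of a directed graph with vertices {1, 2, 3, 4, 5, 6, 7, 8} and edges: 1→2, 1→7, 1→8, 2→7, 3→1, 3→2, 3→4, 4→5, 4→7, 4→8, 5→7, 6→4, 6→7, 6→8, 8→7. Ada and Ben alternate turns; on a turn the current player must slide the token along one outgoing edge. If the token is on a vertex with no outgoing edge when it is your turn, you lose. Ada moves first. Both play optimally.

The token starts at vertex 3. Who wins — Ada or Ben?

Ben wins.

Use the standard recursion: the mover loses at a terminal position; elsewhere, the mover wins exactly when some move hands the opponent an L position.
Every edge goes from a vertex to one that appears earlier in the order 7, 8, 5, 2, 1, 4, 3, 6, so processing vertices in that order labels each vertex after all of its successors.
7: no outgoing edge → L
8: W (go to 7, an L position)
5: W (go to 7, an L position)
2: W (go to 7, an L position)
1: W (go to 7, an L position)
4: W (go to 7, an L position)
3: L (options 4(W), 1(W), 2(W) are all W)
6: W (go to 7, an L position)
The starting position 3 is L: whatever Ada does, the opponent receives a W position.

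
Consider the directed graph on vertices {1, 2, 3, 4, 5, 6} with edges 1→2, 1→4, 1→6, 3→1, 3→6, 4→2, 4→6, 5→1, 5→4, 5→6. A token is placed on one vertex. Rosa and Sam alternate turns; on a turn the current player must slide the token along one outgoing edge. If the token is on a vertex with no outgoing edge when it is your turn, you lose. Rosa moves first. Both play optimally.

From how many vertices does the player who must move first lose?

Positions with no move are L. A position that does have a move is losing for the player to move precisely when every available move leads to a winning position for the opponent. Fill in the labels:
Every edge goes from a vertex to one that appears earlier in the order 6, 2, 4, 1, 5, 3, so processing vertices in that order labels each vertex after all of its successors.
6: no outgoing edge → L
2: no outgoing edge → L
4: W (go to 2, an L position)
1: W (go to 2, an L position)
5: W (go to 6, an L position)
3: W (go to 6, an L position)
The L vertices are 2, 6; that is 2 in all.

2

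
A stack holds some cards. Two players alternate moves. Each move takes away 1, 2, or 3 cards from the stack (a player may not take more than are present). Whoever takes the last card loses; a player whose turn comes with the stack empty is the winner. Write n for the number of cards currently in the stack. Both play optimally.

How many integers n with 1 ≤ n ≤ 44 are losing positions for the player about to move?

11

Use the standard recursion: the mover wins at a terminal position; elsewhere, the mover wins exactly when some move hands the opponent an L position.
n=0: no move; the opponent has just taken the last card and therefore loses → W
n=1: the only move is to 0(W), a W ⇒ L
n=2: can move to 1, which is L ⇒ W
n=3: can move to 1, which is L ⇒ W
n=4: can move to 1, which is L ⇒ W
n=5: moves to 4(W), 3(W), 2(W); every one is W ⇒ L
n=6: can move to 5, which is L ⇒ W
n=7: can move to 5, which is L ⇒ W
n=8: can move to 5, which is L ⇒ W
n=9: moves to 8(W), 7(W), 6(W); every one is W ⇒ L
n=10: can move to 9, which is L ⇒ W
n=11: can move to 9, which is L ⇒ W
n=12: can move to 9, which is L ⇒ W
n=13: moves to 12(W), 11(W), 10(W); every one is W ⇒ L
n=14: can move to 13, which is L ⇒ W
n=15: can move to 13, which is L ⇒ W
n=16: can move to 13, which is L ⇒ W
n=17: moves to 16(W), 15(W), 14(W); every one is W ⇒ L
n=18: can move to 17, which is L ⇒ W
n=19: can move to 17, which is L ⇒ W
n=20: can move to 17, which is L ⇒ W
n=21: moves to 20(W), 19(W), 18(W); every one is W ⇒ L
n=22: can move to 21, which is L ⇒ W
n=23: can move to 21, which is L ⇒ W
n=24: can move to 21, which is L ⇒ W
n=25: moves to 24(W), 23(W), 22(W); every one is W ⇒ L
n=26: can move to 25, which is L ⇒ W
n=27: can move to 25, which is L ⇒ W
n=28: can move to 25, which is L ⇒ W
n=29: moves to 28(W), 27(W), 26(W); every one is W ⇒ L
n=30: can move to 29, which is L ⇒ W
n=31: can move to 29, which is L ⇒ W
n=32: can move to 29, which is L ⇒ W
n=33: moves to 32(W), 31(W), 30(W); every one is W ⇒ L
n=34: can move to 33, which is L ⇒ W
n=35: can move to 33, which is L ⇒ W
n=36: can move to 33, which is L ⇒ W
n=37: moves to 36(W), 35(W), 34(W); every one is W ⇒ L
n=38: can move to 37, which is L ⇒ W
n=39: can move to 37, which is L ⇒ W
n=40: can move to 37, which is L ⇒ W
n=41: moves to 40(W), 39(W), 38(W); every one is W ⇒ L
n=42: can move to 41, which is L ⇒ W
n=43: can move to 41, which is L ⇒ W
n=44: can move to 41, which is L ⇒ W
L entries with 1 ≤ n ≤ 44 (the range starts at n=1): n = 1, 5, 9, 13, 17, 21, 25, 29, 33, 37, 41; that makes 11.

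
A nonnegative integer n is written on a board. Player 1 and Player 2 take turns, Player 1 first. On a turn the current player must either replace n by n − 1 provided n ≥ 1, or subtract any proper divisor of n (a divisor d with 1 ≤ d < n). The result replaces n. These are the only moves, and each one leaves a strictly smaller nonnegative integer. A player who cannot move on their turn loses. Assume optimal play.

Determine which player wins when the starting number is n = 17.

Player 2 wins.

Build the W/L table. Terminal = L. A non-terminal position is W if it has a move to some L; otherwise it is L.
n=0: no move → L
n=1: →0(L), so W
n=2: →1(W) only, which is W, so L
n=3: →2(L), so W
n=4: →2(L), so W
n=5: →4(W) only, which is W, so L
n=6: →5(L), so W
n=7: →6(W) only, which is W, so L
n=8: →7(L), so W
n=9: →6(W), 8(W) — all W, so L
n=10: →5(L), so W
n=11: →10(W) only, which is W, so L
n=12: →9(L), so W
n=13: →12(W) only, which is W, so L
n=14: →7(L), so W
n=15: →10(W), 12(W), 14(W) — all W, so L
n=16: →15(L), so W
n=17: →16(W) only, which is W, so L
The starting position 17 is L: whatever Player 1 does, the opponent receives a W position.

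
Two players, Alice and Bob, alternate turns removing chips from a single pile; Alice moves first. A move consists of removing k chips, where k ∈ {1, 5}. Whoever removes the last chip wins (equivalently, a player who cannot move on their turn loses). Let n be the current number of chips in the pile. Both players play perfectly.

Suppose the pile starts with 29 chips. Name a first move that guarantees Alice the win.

Work bottom-up. With no move the player to move loses. Otherwise the position is W if at least one move leads to an L position for the opponent, and L if every move leads to a W.
n=0: no move → L
n=1: reaches L-position 0 → W
n=2: only reaches 1(W), which is W → L
n=3: reaches L-position 2 → W
n=4: only reaches 3(W), which is W → L
n=5: reaches L-position 4 → W
n=6: only reaches 5(W), 1(W), all W → L
n=7: reaches L-position 6 → W
n=8: only reaches 7(W), 3(W), all W → L
n=9: reaches L-position 8 → W
n=10: only reaches 9(W), 5(W), all W → L
n=11: reaches L-position 10 → W
n=12: only reaches 11(W), 7(W), all W → L
n=13: reaches L-position 12 → W
n=14: only reaches 13(W), 9(W), all W → L
n=15: reaches L-position 14 → W
n=16: only reaches 15(W), 11(W), all W → L
n=17: reaches L-position 16 → W
n=18: only reaches 17(W), 13(W), all W → L
n=19: reaches L-position 18 → W
n=20: only reaches 19(W), 15(W), all W → L
n=21: reaches L-position 20 → W
n=22: only reaches 21(W), 17(W), all W → L
n=23: reaches L-position 22 → W
n=24: only reaches 23(W), 19(W), all W → L
n=25: reaches L-position 24 → W
n=26: only reaches 25(W), 21(W), all W → L
n=27: reaches L-position 26 → W
n=28: only reaches 27(W), 23(W), all W → L
n=29: reaches L-position 28 → W
From 29, the L positions reachable in one move are: 28, 24. Any move reaching one of these is winning.

Remove 1, leaving 28.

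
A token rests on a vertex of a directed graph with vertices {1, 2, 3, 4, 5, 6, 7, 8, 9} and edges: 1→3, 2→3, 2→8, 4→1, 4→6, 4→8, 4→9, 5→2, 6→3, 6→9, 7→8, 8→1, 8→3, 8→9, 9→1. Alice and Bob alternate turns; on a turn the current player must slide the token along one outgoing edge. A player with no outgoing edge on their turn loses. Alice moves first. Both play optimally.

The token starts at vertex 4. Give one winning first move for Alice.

Move to 9.

Classify positions by backward induction: terminal positions (no move available) are L. From any other position, the mover wins iff some move reaches an L.
Every edge goes from a vertex to one that appears earlier in the order 3, 1, 9, 6, 8, 4, 7, 2, 5, so processing vertices in that order labels each vertex after all of its successors.
3: no outgoing edge → L
1: can move to 3, which is L ⇒ W
9: the only move is to 1(W), a W ⇒ L
6: can move to 9, which is L ⇒ W
8: can move to 9, which is L ⇒ W
4: can move to 9, which is L ⇒ W
7: the only move is to 8(W), a W ⇒ L
2: can move to 3, which is L ⇒ W
5: the only move is to 2(W), a W ⇒ L
From 4, the L positions reachable in one move are: 9.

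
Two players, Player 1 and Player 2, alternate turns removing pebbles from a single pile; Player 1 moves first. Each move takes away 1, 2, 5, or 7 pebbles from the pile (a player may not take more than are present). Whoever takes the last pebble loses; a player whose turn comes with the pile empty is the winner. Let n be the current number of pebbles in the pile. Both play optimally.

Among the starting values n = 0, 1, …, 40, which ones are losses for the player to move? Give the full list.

Positions with no move are W. A position that does have a move is losing for the player to move precisely when every available move leads to a winning position for the opponent. Fill in the labels:
n=0: no move; the opponent has just taken the last pebble and therefore loses → W
n=1: only reaches 0(W), which is W → L
n=2: reaches L-position 1 → W
n=3: reaches L-position 1 → W
n=4: only reaches 3(W), 2(W), all W → L
n=5: reaches L-position 4 → W
n=6: reaches L-position 4 → W
n=7: only reaches 6(W), 5(W), 2(W), 0(W), all W → L
n=8: reaches L-position 7 → W
n=9: reaches L-position 7 → W
n=10: only reaches 9(W), 8(W), 5(W), 3(W), all W → L
n=11: reaches L-position 10 → W
n=12: reaches L-position 10 → W
n=13: only reaches 12(W), 11(W), 8(W), 6(W), all W → L
n=14: reaches L-position 13 → W
n=15: reaches L-position 13 → W
n=16: only reaches 15(W), 14(W), 11(W), 9(W), all W → L
n=17: reaches L-position 16 → W
n=18: reaches L-position 16 → W
n=19: only reaches 18(W), 17(W), 14(W), 12(W), all W → L
n=20: reaches L-position 19 → W
n=21: reaches L-position 19 → W
n=22: only reaches 21(W), 20(W), 17(W), 15(W), all W → L
n=23: reaches L-position 22 → W
n=24: reaches L-position 22 → W
n=25: only reaches 24(W), 23(W), 20(W), 18(W), all W → L
n=26: reaches L-position 25 → W
n=27: reaches L-position 25 → W
n=28: only reaches 27(W), 26(W), 23(W), 21(W), all W → L
n=29: reaches L-position 28 → W
n=30: reaches L-position 28 → W
n=31: only reaches 30(W), 29(W), 26(W), 24(W), all W → L
n=32: reaches L-position 31 → W
n=33: reaches L-position 31 → W
n=34: only reaches 33(W), 32(W), 29(W), 27(W), all W → L
n=35: reaches L-position 34 → W
n=36: reaches L-position 34 → W
n=37: only reaches 36(W), 35(W), 32(W), 30(W), all W → L
n=38: reaches L-position 37 → W
n=39: reaches L-position 37 → W
n=40: only reaches 39(W), 38(W), 35(W), 33(W), all W → L
The losing starting values of n are exactly the entries labelled L in this table (14 of them).

1, 4, 7, 10, 13, 16, 19, 22, 25, 28, 31, 34, 37, 40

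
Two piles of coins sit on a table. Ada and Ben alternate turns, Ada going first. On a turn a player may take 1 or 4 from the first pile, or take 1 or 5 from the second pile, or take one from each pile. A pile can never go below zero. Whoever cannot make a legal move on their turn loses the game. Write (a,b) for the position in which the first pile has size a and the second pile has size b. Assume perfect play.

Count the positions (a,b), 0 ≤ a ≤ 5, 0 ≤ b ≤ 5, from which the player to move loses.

Classify positions by backward induction: terminal positions (no move available) are L. From any other position, the mover wins iff some move reaches an L.
Every move lowers a or b (never raises either), so fill the grid row by row in increasing a, and left to right within a row: each cell's successors are then already labelled.
      b=0  b=1  b=2  b=3  b=4  b=5
a=0:    L    W    L    W    L    W
a=1:    W    W    W    W    W    W
a=2:    L    W    L    W    L    W
a=3:    W    W    W    W    W    W
a=4:    W    L    W    L    W    L
a=5:    L    W    W    W    W    W
Cells with no legal move (terminal, hence L): (0,0).
The remaining L cells, each justified by listing all of its moves:
(0,2): only reaches (0,1)(W), which is W → L
(0,4): only reaches (0,3)(W), which is W → L
(2,0): only reaches (1,0)(W), which is W → L
(2,2): only reaches (1,2)(W), (2,1)(W), (1,1)(W), all W → L
(2,4): only reaches (1,4)(W), (2,3)(W), (1,3)(W), all W → L
(4,1): only reaches (3,1)(W), (0,1)(W), (4,0)(W), (3,0)(W), all W → L
(4,3): only reaches (3,3)(W), (0,3)(W), (4,2)(W), (3,2)(W), all W → L
(4,5): only reaches (3,5)(W), (0,5)(W), (4,4)(W), (4,0)(W), (3,4)(W), all W → L
(5,0): only reaches (4,0)(W), (1,0)(W), all W → L
Every other cell has at least one move into one of the L cells above, so it is W.
L cells per row: a=0: 3, a=1: 0, a=2: 3, a=3: 0, a=4: 3, a=5: 1; total 10.

10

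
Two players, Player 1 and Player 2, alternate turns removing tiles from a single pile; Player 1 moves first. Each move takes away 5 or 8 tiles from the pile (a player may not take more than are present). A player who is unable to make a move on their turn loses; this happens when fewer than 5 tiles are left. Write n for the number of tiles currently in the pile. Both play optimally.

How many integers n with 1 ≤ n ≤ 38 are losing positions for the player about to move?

14

Use the standard recursion: the mover loses at a terminal position; elsewhere, the mover wins exactly when some move hands the opponent an L position.
n=0: no move → L
n=1: no move → L
n=2: no move → L
n=3: no move → L
n=4: no move → L
n=5: can move to 0, which is L ⇒ W
n=6: can move to 1, which is L ⇒ W
n=7: can move to 2, which is L ⇒ W
n=8: can move to 3, which is L ⇒ W
n=9: can move to 4, which is L ⇒ W
n=10: can move to 2, which is L ⇒ W
n=11: can move to 3, which is L ⇒ W
n=12: can move to 4, which is L ⇒ W
n=13: moves to 8(W), 5(W); every one is W ⇒ L
n=14: moves to 9(W), 6(W); every one is W ⇒ L
n=15: moves to 10(W), 7(W); every one is W ⇒ L
n=16: moves to 11(W), 8(W); every one is W ⇒ L
n=17: moves to 12(W), 9(W); every one is W ⇒ L
n=18: can move to 13, which is L ⇒ W
n=19: can move to 14, which is L ⇒ W
n=20: can move to 15, which is L ⇒ W
n=21: can move to 16, which is L ⇒ W
n=22: can move to 17, which is L ⇒ W
n=23: can move to 15, which is L ⇒ W
n=24: can move to 16, which is L ⇒ W
n=25: can move to 17, which is L ⇒ W
n=26: moves to 21(W), 18(W); every one is W ⇒ L
n=27: moves to 22(W), 19(W); every one is W ⇒ L
n=28: moves to 23(W), 20(W); every one is W ⇒ L
n=29: moves to 24(W), 21(W); every one is W ⇒ L
n=30: moves to 25(W), 22(W); every one is W ⇒ L
n=31: can move to 26, which is L ⇒ W
n=32: can move to 27, which is L ⇒ W
n=33: can move to 28, which is L ⇒ W
n=34: can move to 29, which is L ⇒ W
n=35: can move to 30, which is L ⇒ W
n=36: can move to 28, which is L ⇒ W
n=37: can move to 29, which is L ⇒ W
n=38: can move to 30, which is L ⇒ W
L entries with 1 ≤ n ≤ 38 (n=0 is outside the asked range and is not counted): n = 1, 2, 3, 4, 13, 14, 15, 16, 17, 26, 27, 28, 29, 30; that makes 14.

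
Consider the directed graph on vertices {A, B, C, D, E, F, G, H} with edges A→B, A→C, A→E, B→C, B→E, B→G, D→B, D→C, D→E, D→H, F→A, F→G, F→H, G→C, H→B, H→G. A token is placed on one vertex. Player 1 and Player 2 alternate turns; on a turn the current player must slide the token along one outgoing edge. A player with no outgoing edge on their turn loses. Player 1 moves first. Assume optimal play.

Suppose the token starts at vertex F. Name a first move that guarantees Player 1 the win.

Move to H.

Classify positions by backward induction: terminal positions (no move available) are L. From any other position, the mover wins iff some move reaches an L.
Every edge goes from a vertex to one that appears earlier in the order C, E, G, B, H, D, A, F, so processing vertices in that order labels each vertex after all of its successors.
C: no outgoing edge → L
E: no outgoing edge → L
G: W (go to C, an L position)
B: W (go to E, an L position)
H: L (options B(W), G(W) are all W)
D: W (go to H, an L position)
A: W (go to E, an L position)
F: W (go to H, an L position)
From F, the L positions reachable in one move are: H.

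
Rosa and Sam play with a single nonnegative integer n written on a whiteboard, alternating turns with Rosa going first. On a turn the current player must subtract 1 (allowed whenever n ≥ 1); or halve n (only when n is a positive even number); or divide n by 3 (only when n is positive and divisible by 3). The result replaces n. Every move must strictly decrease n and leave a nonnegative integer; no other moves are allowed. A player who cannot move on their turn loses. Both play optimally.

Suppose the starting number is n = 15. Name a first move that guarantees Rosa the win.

Compute win/loss labels from the base case upward. A position with no move is L. Any other position is W if it can reach an L in one move, else L.
n=0: no move → L
n=1: reaches L-position 0 → W
n=2: only reaches 1(W), which is W → L
n=3: reaches L-position 2 → W
n=4: reaches L-position 2 → W
n=5: only reaches 4(W), which is W → L
n=6: reaches L-position 2 → W
n=7: only reaches 6(W), which is W → L
n=8: reaches L-position 7 → W
n=9: only reaches 3(W), 8(W), all W → L
n=10: reaches L-position 5 → W
n=11: only reaches 10(W), which is W → L
n=12: reaches L-position 11 → W
n=13: only reaches 12(W), which is W → L
n=14: reaches L-position 7 → W
n=15: reaches L-position 5 → W
From 15, the L positions reachable in one move are: 5.

Move to 5.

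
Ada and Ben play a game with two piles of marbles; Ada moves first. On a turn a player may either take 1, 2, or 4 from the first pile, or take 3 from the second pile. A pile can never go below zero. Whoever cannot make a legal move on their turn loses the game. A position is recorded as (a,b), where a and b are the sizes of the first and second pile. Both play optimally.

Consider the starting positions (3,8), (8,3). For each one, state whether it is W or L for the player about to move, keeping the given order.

(3,8): L, (8,3): W

Build the W/L table. Terminal = L. A non-terminal position is W if it has a move to some L; otherwise it is L.
No move ever increases a pile, so every position that can arise here has a ≤ 8 and b ≤ 8; it is enough to label the cells with 0 ≤ a ≤ 8 and 0 ≤ b ≤ 8.
Every move lowers a or b (never raises either), so fill the grid row by row in increasing a, and left to right within a row: each cell's successors are then already labelled.
      b=0  b=1  b=2  b=3  b=4  b=5  b=6  b=7  b=8
a=0:    L    L    L    W    W    W    L    L    L
a=1:    W    W    W    L    L    L    W    W    W
a=2:    W    W    W    W    W    W    W    W    W
a=3:    L    L    L    W    W    W    L    L    L
a=4:    W    W    W    L    L    L    W    W    W
a=5:    W    W    W    W    W    W    W    W    W
a=6:    L    L    L    W    W    W    L    L    L
a=7:    W    W    W    L    L    L    W    W    W
a=8:    W    W    W    W    W    W    W    W    W
Cells with no legal move (terminal, hence L): (0,0), (0,1), (0,2).
The remaining L cells, each justified by listing all of its moves:
(0,6): the only move is to (0,3)(W), a W ⇒ L
(0,7): the only move is to (0,4)(W), a W ⇒ L
(0,8): the only move is to (0,5)(W), a W ⇒ L
(1,3): moves to (0,3)(W), (1,0)(W); every one is W ⇒ L
(1,4): moves to (0,4)(W), (1,1)(W); every one is W ⇒ L
(1,5): moves to (0,5)(W), (1,2)(W); every one is W ⇒ L
(3,0): moves to (2,0)(W), (1,0)(W); every one is W ⇒ L
(3,1): moves to (2,1)(W), (1,1)(W); every one is W ⇒ L
(3,2): moves to (2,2)(W), (1,2)(W); every one is W ⇒ L
(3,6): moves to (2,6)(W), (1,6)(W), (3,3)(W); every one is W ⇒ L
(3,7): moves to (2,7)(W), (1,7)(W), (3,4)(W); every one is W ⇒ L
(3,8): moves to (2,8)(W), (1,8)(W), (3,5)(W); every one is W ⇒ L
(4,3): moves to (3,3)(W), (2,3)(W), (0,3)(W), (4,0)(W); every one is W ⇒ L
(4,4): moves to (3,4)(W), (2,4)(W), (0,4)(W), (4,1)(W); every one is W ⇒ L
(4,5): moves to (3,5)(W), (2,5)(W), (0,5)(W), (4,2)(W); every one is W ⇒ L
(6,0): moves to (5,0)(W), (4,0)(W), (2,0)(W); every one is W ⇒ L
(6,1): moves to (5,1)(W), (4,1)(W), (2,1)(W); every one is W ⇒ L
(6,2): moves to (5,2)(W), (4,2)(W), (2,2)(W); every one is W ⇒ L
(6,6): moves to (5,6)(W), (4,6)(W), (2,6)(W), (6,3)(W); every one is W ⇒ L
(6,7): moves to (5,7)(W), (4,7)(W), (2,7)(W), (6,4)(W); every one is W ⇒ L
(6,8): moves to (5,8)(W), (4,8)(W), (2,8)(W), (6,5)(W); every one is W ⇒ L
(7,3): moves to (6,3)(W), (5,3)(W), (3,3)(W), (7,0)(W); every one is W ⇒ L
(7,4): moves to (6,4)(W), (5,4)(W), (3,4)(W), (7,1)(W); every one is W ⇒ L
(7,5): moves to (6,5)(W), (5,5)(W), (3,5)(W), (7,2)(W); every one is W ⇒ L
Every other cell has at least one move into one of the L cells above, so it is W.
(3,8): one of the L cells justified above, so L
(8,3): the move to (7,3) reaches an L cell, so W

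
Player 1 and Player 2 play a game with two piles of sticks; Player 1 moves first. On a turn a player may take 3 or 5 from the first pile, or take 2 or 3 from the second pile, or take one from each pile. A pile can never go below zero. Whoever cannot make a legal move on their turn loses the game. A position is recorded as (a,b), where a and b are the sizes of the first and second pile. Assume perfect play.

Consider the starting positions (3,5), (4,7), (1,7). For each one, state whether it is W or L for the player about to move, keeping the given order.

(3,5): W, (4,7): L, (1,7): W

Use the standard recursion: the mover loses at a terminal position; elsewhere, the mover wins exactly when some move hands the opponent an L position.
No move ever increases a pile, so every position that can arise here has a ≤ 4 and b ≤ 7; it is enough to label the cells with 0 ≤ a ≤ 4 and 0 ≤ b ≤ 7.
Every move lowers a or b (never raises either), so fill the grid row by row in increasing a, and left to right within a row: each cell's successors are then already labelled.
      b=0  b=1  b=2  b=3  b=4  b=5  b=6  b=7
a=0:    L    L    W    W    W    L    L    W
a=1:    L    W    W    W    L    L    W    W
a=2:    L    W    W    W    L    W    W    W
a=3:    W    W    L    L    W    W    W    L
a=4:    W    L    L    W    W    W    L    L
Cells with no legal move (terminal, hence L): (0,0), (0,1), (1,0), (2,0).
The remaining L cells, each justified by listing all of its moves:
(0,5): only reaches (0,3)(W), (0,2)(W), all W → L
(0,6): only reaches (0,4)(W), (0,3)(W), all W → L
(1,4): only reaches (1,2)(W), (1,1)(W), (0,3)(W), all W → L
(1,5): only reaches (1,3)(W), (1,2)(W), (0,4)(W), all W → L
(2,4): only reaches (2,2)(W), (2,1)(W), (1,3)(W), all W → L
(3,2): only reaches (0,2)(W), (3,0)(W), (2,1)(W), all W → L
(3,3): only reaches (0,3)(W), (3,1)(W), (3,0)(W), (2,2)(W), all W → L
(3,7): only reaches (0,7)(W), (3,5)(W), (3,4)(W), (2,6)(W), all W → L
(4,1): only reaches (1,1)(W), (3,0)(W), all W → L
(4,2): only reaches (1,2)(W), (4,0)(W), (3,1)(W), all W → L
(4,6): only reaches (1,6)(W), (4,4)(W), (4,3)(W), (3,5)(W), all W → L
(4,7): only reaches (1,7)(W), (4,5)(W), (4,4)(W), (3,6)(W), all W → L
Every other cell has at least one move into one of the L cells above, so it is W.
(3,5): the move to (0,5) reaches an L cell, so W
(4,7): one of the L cells justified above, so L
(1,7): the move to (1,5) reaches an L cell, so W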